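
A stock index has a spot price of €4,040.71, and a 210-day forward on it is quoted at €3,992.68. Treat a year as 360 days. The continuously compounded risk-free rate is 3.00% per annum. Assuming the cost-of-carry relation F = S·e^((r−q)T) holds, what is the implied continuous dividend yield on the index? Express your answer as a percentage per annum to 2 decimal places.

From F = S·e^((r−q)T): (r − q) = ln(F/S)/T
ln(3992.68/4040.71) = ln(0.988113) = -0.011958
(r − q) = -0.011958 / (210/360) = -0.020499
q = r − ln(F/S)/T = 0.0300 + 0.020499 = 0.050499
q = 5.05%

5.05%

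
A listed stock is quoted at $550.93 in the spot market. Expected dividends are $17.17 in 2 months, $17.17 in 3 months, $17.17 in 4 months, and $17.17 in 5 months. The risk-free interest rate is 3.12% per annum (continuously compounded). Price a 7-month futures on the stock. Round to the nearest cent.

PV(dividends) I = 17.17·e^(−0.0312·2/12) + 17.17·e^(−0.0312·3/12) + 17.17·e^(−0.0312·4/12) + 17.17·e^(−0.0312·5/12)
I = 17.0809 + 17.0366 + 16.9924 + 16.9482 = 68.0581
F = (S − I)·e^(rT) = (550.93 − 68.0581) · e^(0.0312·7/12)
= 482.8719 · e^0.018200 = 482.8719 × 1.018367 = $491.74

$491.74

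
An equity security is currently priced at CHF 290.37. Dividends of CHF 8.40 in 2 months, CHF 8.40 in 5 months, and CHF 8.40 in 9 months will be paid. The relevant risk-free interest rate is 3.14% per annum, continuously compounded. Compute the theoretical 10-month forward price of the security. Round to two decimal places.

CHF 272.56

PV(dividends) I = 8.40·e^(−0.0314·2/12) + 8.40·e^(−0.0314·5/12) + 8.40·e^(−0.0314·9/12)
I = 8.3562 + 8.2908 + 8.2045 = 24.8515
F = (S − I)·e^(rT) = (290.37 − 24.8515) · e^(0.0314·10/12)
= 265.5185 · e^0.026167 = 265.5185 × 1.026512 = CHF 272.56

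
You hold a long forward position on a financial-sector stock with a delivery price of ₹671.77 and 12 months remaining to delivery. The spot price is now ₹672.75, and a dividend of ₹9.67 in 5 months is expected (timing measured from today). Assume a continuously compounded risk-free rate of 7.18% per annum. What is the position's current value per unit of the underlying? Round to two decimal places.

₹38.14

PV(remaining dividends) I = 9.67·e^(−0.0718·5/12) = 9.3850
Current forward F = (S − I)·e^(rT) = (672.75 − 9.3850)·e^(0.0718·12/12) = 663.3650 × 1.074440 = 712.7459
Value (long) = (F − K)·e^(−rT) = (712.7459 − 671.77) × 0.930717 = 38.1370
Value = ₹38.14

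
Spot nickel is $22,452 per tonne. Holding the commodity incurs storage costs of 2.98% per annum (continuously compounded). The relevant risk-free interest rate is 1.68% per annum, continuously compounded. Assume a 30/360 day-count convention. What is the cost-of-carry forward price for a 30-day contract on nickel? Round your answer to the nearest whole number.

Net carry = r + u − y = 0.0168 + 0.0298 − 0.0000 = 0.0466
F = S·e^((r+u−y)T) = 22452 · e^(0.0466 × 30/360) = 22452 · e^0.003883
= 22452 × 1.003891 = $22,539 per tonne

$22,539 per tonne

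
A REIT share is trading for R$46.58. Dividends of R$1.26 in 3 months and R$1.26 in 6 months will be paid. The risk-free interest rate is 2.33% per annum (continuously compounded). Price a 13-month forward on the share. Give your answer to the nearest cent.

PV(dividends) I = 1.26·e^(−0.0233·3/12) + 1.26·e^(−0.0233·6/12)
I = 1.2527 + 1.2454 = 2.4981
F = (S − I)·e^(rT) = (46.58 − 2.4981) · e^(0.0233·13/12)
= 44.0819 · e^0.025242 = 44.0819 × 1.025563 = R$45.21

R$45.21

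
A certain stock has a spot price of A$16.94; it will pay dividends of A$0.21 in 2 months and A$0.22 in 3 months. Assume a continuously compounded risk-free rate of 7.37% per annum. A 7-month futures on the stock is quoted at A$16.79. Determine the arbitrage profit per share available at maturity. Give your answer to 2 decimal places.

A$0.45 per share

PV(dividends) I = 0.21·e^(−0.0737·2/12) + 0.22·e^(−0.0737·3/12) = 0.4234
Fair futures F* = (S − I)·e^(rT) = (16.94 − 0.4234)·e^0.042992 = 16.5166 × 1.043930 = 17.2422
Market A$16.79 < fair 17.2422: forward underpriced → reverse cash-and-carry (short the stock, invest proceeds at r, pay the dividends, go long the forward).
Profit at T = |F_mkt − F*| = |16.79 − 17.2422| = A$0.45 per share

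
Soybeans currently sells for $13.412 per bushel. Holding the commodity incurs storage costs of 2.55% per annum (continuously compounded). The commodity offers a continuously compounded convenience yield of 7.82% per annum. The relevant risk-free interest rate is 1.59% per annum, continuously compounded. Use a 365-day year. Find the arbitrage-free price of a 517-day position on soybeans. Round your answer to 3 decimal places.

$12.731 per bushel

Net carry = r + u − y = 0.0159 + 0.0255 − 0.0782 = -0.0368
F = S·e^((r+u−y)T) = 13.412 · e^(-0.0368 × 517/365) = 13.412 · e^-0.052125
= 13.412 × 0.949210 = $12.731 per bushel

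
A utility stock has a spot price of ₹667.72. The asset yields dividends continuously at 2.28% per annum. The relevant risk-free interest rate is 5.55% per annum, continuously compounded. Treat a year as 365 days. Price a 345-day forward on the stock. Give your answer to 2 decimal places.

F = S·e^((r − q)T) = 667.72 · e^((0.0555 − 0.0228) × 345/365)
= 667.72 · e^0.030908 = 667.72 × 1.031391
F = ₹688.68

₹688.68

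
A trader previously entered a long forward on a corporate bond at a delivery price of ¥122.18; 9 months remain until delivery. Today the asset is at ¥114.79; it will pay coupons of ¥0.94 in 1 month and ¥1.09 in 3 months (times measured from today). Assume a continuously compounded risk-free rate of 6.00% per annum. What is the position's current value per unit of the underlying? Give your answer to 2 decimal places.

-¥4.02

PV(remaining coupons) I = 0.94·e^(−0.0600·1/12) + 1.09·e^(−0.0600·3/12) = 2.0091
Current forward F = (S − I)·e^(rT) = (114.79 − 2.0091)·e^(0.0600·9/12) = 112.7809 × 1.046028 = 117.9720
Value (long) = (F − K)·e^(−rT) = (117.9720 − 122.18) × 0.955997 = -4.0228
Value = -¥4.02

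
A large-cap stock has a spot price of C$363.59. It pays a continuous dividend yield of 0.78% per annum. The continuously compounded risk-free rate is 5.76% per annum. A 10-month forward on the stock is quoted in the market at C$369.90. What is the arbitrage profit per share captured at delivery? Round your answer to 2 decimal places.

Fair forward: F* = S·e^(carry·T), with carry = (r − q) = 0.0576 − 0.0078 = 0.0498
F* = 363.59 · e^(0.0498 × 10/12) = 363.59 · e^0.041500 = 363.59 × 1.042373 = C$378.9964
Market C$369.90 < fair C$378.9964: forward underpriced → reverse cash-and-carry (short spot, go long the forward).
At maturity, profit = |F_mkt − F*| = |369.90 − 378.9964| = C$9.10 per share

C$9.10 per share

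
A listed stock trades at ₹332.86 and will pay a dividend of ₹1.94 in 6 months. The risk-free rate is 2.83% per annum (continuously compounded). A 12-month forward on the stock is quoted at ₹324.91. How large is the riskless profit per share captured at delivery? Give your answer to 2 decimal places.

₹15.54 per share

PV(dividends) I = 1.94·e^(−0.0283·6/12) = 1.9127
Fair forward F* = (S − I)·e^(rT) = (332.86 − 1.9127)·e^0.028300 = 330.9473 × 1.028704 = 340.4468
Market ₹324.91 < fair 340.4468: forward underpriced → reverse cash-and-carry (short the stock, invest proceeds at r, pay the dividends, go long the forward).
Profit at T = |F_mkt − F*| = |324.91 − 340.4468| = ₹15.54 per share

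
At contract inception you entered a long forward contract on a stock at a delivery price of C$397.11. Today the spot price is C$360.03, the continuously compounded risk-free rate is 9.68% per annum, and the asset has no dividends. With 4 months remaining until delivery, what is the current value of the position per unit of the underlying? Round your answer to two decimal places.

-C$24.47

Current fair forward for the remaining 4 months: F = S·e^(r·T), r = 0.0968
F = 360.03 · e^(0.0968 × 4/12) = 360.03 × 1.032793 = 371.8365
Value of long forward = (F − K)·e^(−rT) = (371.8365 − 397.11) · e^(−0.0968·4/12)
= -25.2735 × 0.968248 = -24.47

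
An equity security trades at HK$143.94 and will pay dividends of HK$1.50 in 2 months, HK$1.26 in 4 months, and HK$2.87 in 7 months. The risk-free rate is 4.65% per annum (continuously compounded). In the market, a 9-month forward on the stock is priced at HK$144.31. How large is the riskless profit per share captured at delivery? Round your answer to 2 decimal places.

HK$0.98 per share

PV(dividends) I = 1.50·e^(−0.0465·2/12) + 1.26·e^(−0.0465·4/12) + 2.87·e^(−0.0465·7/12) = 5.5222
Fair forward F* = (S − I)·e^(rT) = (143.94 − 5.5222)·e^0.034875 = 138.4178 × 1.035490 = 143.3302
Market HK$144.31 > fair 143.3302: forward overpriced → cash-and-carry (borrow at r, buy the stock and collect the dividends, short the forward).
Profit at T = |F_mkt − F*| = |144.31 − 143.3302| = HK$0.98 per share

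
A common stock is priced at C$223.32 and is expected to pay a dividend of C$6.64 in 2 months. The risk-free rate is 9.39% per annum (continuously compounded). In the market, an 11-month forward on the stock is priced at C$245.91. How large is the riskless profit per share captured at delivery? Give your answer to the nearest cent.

PV(dividends) I = 6.64·e^(−0.0939·2/12) = 6.5369
Fair forward F* = (S − I)·e^(rT) = (223.32 − 6.5369)·e^0.086075 = 216.7831 × 1.089888 = 236.2693
Market C$245.91 > fair 236.2693: forward overpriced → cash-and-carry (borrow at r, buy the stock and collect the dividends, short the forward).
Profit at T = |F_mkt − F*| = |245.91 − 236.2693| = C$9.64 per share

C$9.64 per share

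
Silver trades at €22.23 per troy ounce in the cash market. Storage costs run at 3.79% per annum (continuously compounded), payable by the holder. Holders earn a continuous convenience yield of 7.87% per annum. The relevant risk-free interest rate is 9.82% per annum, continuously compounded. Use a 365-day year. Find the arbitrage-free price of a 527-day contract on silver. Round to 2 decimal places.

€24.15 per troy ounce

Net carry = r + u − y = 0.0982 + 0.0379 − 0.0787 = 0.0574
F = S·e^((r+u−y)T) = 22.23 · e^(0.0574 × 527/365) = 22.23 · e^0.082876
= 22.23 × 1.086407 = €24.15 per troy ounce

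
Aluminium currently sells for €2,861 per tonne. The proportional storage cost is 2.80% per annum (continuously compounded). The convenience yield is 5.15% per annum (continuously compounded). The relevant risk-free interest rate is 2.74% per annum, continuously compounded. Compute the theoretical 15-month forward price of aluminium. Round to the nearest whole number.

€2,875 per tonne

Net carry = r + u − y = 0.0274 + 0.0280 − 0.0515 = 0.0039
F = S·e^((r+u−y)T) = 2861 · e^(0.0039 × 15/12) = 2861 · e^0.004875
= 2861 × 1.004887 = €2,875 per tonne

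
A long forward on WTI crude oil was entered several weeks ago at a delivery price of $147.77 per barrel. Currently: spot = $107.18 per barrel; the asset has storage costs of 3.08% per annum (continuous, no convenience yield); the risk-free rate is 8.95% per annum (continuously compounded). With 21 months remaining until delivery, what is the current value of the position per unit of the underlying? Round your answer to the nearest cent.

Current fair forward for the remaining 21 months: F = S·e^((r + u)·T), (r + u) = 0.0895 + 0.0308 = 0.1203
F = 107.18 · e^(0.1203 × 21/12) = 107.18 × 1.234326 = 132.2951
Value of long forward = (F − K)·e^(−rT) = (132.2951 − 147.77) · e^(−0.0895·21/12)
= -15.4749 × 0.855025 = -13.23

-$13.23 per barrel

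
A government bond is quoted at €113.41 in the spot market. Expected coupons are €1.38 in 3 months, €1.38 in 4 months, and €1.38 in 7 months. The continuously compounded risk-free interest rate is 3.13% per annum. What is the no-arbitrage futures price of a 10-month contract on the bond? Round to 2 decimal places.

€112.21

PV(coupons) I = 1.38·e^(−0.0313·3/12) + 1.38·e^(−0.0313·4/12) + 1.38·e^(−0.0313·7/12)
I = 1.3692 + 1.3657 + 1.3550 = 4.0899
F = (S − I)·e^(rT) = (113.41 − 4.0899) · e^(0.0313·10/12)
= 109.3201 · e^0.026083 = 109.3201 × 1.026426 = €112.21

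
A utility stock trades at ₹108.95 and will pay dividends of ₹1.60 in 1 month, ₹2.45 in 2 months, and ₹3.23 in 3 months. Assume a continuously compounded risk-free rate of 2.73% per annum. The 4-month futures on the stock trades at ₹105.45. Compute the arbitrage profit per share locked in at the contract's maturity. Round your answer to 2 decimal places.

PV(dividends) I = 1.60·e^(−0.0273·1/12) + 2.45·e^(−0.0273·2/12) + 3.23·e^(−0.0273·3/12) = 7.2433
Fair futures F* = (S − I)·e^(rT) = (108.95 − 7.2433)·e^0.009100 = 101.7067 × 1.009142 = 102.6365
Market ₹105.45 > fair 102.6365: forward overpriced → cash-and-carry (borrow at r, buy the stock and collect the dividends, short the forward).
Profit at T = |F_mkt − F*| = |105.45 − 102.6365| = ₹2.81 per share

₹2.81 per share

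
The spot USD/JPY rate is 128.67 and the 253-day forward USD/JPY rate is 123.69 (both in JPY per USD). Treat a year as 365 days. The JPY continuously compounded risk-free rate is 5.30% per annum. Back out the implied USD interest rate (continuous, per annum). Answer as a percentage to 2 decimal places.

10.99%

F = S·e^((r_JPY − r_USD)T) ⇒ r_USD = r_JPY − ln(F/S)/T
ln(123.69/128.67) = -0.039473; /(253/365) = -0.056947
r_USD = 0.0530 + 0.056947 = 0.109947
r_USD = 10.99%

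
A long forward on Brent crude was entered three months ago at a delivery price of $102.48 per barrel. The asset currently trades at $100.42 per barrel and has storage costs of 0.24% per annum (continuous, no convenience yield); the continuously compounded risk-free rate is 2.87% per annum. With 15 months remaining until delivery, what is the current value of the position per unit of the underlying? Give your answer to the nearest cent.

Current fair forward for the remaining 15 months: F = S·e^((r + u)·T), (r + u) = 0.0287 + 0.0024 = 0.0311
F = 100.42 · e^(0.0311 × 15/12) = 100.42 × 1.039641 = 104.4007
Value of long forward = (F − K)·e^(−rT) = (104.4007 − 102.48) · e^(−0.0287·15/12)
= 1.9207 × 0.964761 = 1.85

$1.85 per barrel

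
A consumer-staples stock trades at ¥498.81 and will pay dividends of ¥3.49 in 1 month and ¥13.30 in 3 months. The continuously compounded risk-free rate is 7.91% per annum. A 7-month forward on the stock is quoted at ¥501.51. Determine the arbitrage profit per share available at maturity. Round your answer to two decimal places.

¥3.57 per share

PV(dividends) I = 3.49·e^(−0.0791·1/12) + 13.30·e^(−0.0791·3/12) = 16.5066
Fair forward F* = (S − I)·e^(rT) = (498.81 − 16.5066)·e^0.046142 = 482.3034 × 1.047223 = 505.0792
Market ¥501.51 < fair 505.0792: forward underpriced → reverse cash-and-carry (short the stock, invest proceeds at r, pay the dividends, go long the forward).
Profit at T = |F_mkt − F*| = |501.51 − 505.0792| = ¥3.57 per share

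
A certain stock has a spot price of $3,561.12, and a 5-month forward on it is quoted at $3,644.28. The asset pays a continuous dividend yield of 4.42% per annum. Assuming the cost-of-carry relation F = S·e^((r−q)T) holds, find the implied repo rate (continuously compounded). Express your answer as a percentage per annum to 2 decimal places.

9.96%

From F = S·e^((r−q)T): (r − q) = ln(F/S)/T
ln(3644.28/3561.12) = ln(1.023352) = 0.023084
(r − q) = 0.023084 / (5/12) = 0.055402
r = ln(F/S)/T + q = 0.055402 + 0.0442 = 0.099602
r = 9.96%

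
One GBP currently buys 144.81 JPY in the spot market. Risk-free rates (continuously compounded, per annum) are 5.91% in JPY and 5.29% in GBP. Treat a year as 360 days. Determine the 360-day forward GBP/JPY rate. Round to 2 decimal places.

F = S·e^((r_JPY − r_GBP)T) = 144.81 · e^((0.0591 − 0.0529) × 360/360)
= 144.81 · e^0.006200 = 144.81 × 1.006219
F = 145.71 JPY per GBP

145.71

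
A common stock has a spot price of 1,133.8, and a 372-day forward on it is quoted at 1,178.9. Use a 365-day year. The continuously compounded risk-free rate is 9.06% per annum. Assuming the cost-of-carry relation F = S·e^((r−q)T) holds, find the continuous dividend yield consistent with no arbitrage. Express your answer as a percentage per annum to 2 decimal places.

5.23%

From F = S·e^((r−q)T): (r − q) = ln(F/S)/T
ln(1178.9/1133.8) = ln(1.039778) = 0.039007
(r − q) = 0.039007 / (372/365) = 0.038273
q = r − ln(F/S)/T = 0.0906 − 0.038273 = 0.052327
q = 5.23%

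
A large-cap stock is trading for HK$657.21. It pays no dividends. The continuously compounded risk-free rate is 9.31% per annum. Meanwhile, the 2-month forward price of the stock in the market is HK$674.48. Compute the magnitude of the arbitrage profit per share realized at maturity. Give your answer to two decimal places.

HK$6.99 per share

Fair forward: F* = S·e^(carry·T), with carry = r = 0.0931
F* = 657.21 · e^(0.0931 × 2/12) = 657.21 · e^0.015517 = 657.21 × 1.015638 = HK$667.4874
Market HK$674.48 > fair HK$667.4874: forward overpriced → cash-and-carry (buy spot, short the forward).
At maturity, profit = |F_mkt − F*| = |674.48 − 667.4874| = HK$6.99 per share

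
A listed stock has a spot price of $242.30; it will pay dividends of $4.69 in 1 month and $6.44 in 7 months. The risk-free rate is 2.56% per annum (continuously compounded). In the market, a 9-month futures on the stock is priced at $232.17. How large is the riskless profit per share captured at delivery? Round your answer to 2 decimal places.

PV(dividends) I = 4.69·e^(−0.0256·1/12) + 6.44·e^(−0.0256·7/12) = 11.0245
Fair futures F* = (S − I)·e^(rT) = (242.30 − 11.0245)·e^0.019200 = 231.2755 × 1.019386 = 235.7590
Market $232.17 < fair 235.7590: forward underpriced → reverse cash-and-carry (short the stock, invest proceeds at r, pay the dividends, go long the forward).
Profit at T = |F_mkt − F*| = |232.17 − 235.7590| = $3.59 per share

$3.59 per share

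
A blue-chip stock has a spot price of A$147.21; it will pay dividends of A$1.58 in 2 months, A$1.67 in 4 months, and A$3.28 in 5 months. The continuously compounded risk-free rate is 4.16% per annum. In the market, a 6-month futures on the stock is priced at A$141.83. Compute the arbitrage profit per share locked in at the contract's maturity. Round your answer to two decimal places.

A$1.90 per share

PV(dividends) I = 1.58·e^(−0.0416·2/12) + 1.67·e^(−0.0416·4/12) + 3.28·e^(−0.0416·5/12) = 6.4397
Fair futures F* = (S − I)·e^(rT) = (147.21 − 6.4397)·e^0.020800 = 140.7703 × 1.021018 = 143.7290
Market A$141.83 < fair 143.7290: forward underpriced → reverse cash-and-carry (short the stock, invest proceeds at r, pay the dividends, go long the forward).
Profit at T = |F_mkt − F*| = |141.83 − 143.7290| = A$1.90 per share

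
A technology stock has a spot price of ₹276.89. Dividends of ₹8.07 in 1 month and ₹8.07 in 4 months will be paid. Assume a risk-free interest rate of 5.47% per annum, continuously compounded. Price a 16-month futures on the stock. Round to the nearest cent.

PV(dividends) I = 8.07·e^(−0.0547·1/12) + 8.07·e^(−0.0547·4/12)
I = 8.0333 + 7.9242 = 15.9575
F = (S − I)·e^(rT) = (276.89 − 15.9575) · e^(0.0547·16/12)
= 260.9325 · e^0.072933 = 260.9325 × 1.075658 = ₹280.67

₹280.67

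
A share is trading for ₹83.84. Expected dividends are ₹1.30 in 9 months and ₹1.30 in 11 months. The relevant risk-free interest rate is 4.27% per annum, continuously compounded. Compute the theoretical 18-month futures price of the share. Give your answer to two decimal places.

₹86.71

PV(dividends) I = 1.30·e^(−0.0427·9/12) + 1.30·e^(−0.0427·11/12)
I = 1.2590 + 1.2501 = 2.5091
F = (S − I)·e^(rT) = (83.84 − 2.5091) · e^(0.0427·18/12)
= 81.3309 · e^0.064050 = 81.3309 × 1.066146 = ₹86.71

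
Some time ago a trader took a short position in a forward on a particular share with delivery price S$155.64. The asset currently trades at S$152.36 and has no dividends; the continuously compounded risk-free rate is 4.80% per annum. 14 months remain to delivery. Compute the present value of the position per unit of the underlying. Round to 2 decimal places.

-S$5.20

Current fair forward for the remaining 14 months: F = S·e^(r·T), r = 0.0480
F = 152.36 · e^(0.0480 × 14/12) = 152.36 × 1.057598 = 161.1356
Value of long forward = (F − K)·e^(−rT) = (161.1356 − 155.64) · e^(−0.0480·14/12)
= 5.4956 × 0.945539 = 5.20
Short position value = −(long value) = -S$5.20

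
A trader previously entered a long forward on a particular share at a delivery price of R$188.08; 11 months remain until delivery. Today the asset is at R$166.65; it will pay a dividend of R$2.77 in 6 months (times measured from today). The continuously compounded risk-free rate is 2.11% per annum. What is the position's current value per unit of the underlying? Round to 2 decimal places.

PV(remaining dividends) I = 2.77·e^(−0.0211·6/12) = 2.7409
Current forward F = (S − I)·e^(rT) = (166.65 − 2.7409)·e^(0.0211·11/12) = 163.9091 × 1.019530 = 167.1102
Value (long) = (F − K)·e^(−rT) = (167.1102 − 188.08) × 0.980844 = -20.5681
Value = -R$20.57

-R$20.57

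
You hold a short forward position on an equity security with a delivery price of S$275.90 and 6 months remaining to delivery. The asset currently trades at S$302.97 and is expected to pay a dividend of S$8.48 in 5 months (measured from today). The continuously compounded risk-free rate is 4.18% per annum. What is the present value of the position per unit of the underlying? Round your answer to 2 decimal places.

PV(remaining dividends) I = 8.48·e^(−0.0418·5/12) = 8.3336
Current forward F = (S − I)·e^(rT) = (302.97 − 8.3336)·e^(0.0418·6/12) = 294.6364 × 1.021120 = 300.8591
Value (long) = (F − K)·e^(−rT) = (300.8591 − 275.90) × 0.979317 = 24.4429
Short position value = −(long value) = -S$24.44

-S$24.44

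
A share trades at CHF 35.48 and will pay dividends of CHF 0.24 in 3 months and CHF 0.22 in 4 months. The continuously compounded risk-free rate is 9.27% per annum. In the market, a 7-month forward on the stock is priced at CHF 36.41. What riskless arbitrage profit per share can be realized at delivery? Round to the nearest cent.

PV(dividends) I = 0.24·e^(−0.0927·3/12) + 0.22·e^(−0.0927·4/12) = 0.4478
Fair forward F* = (S − I)·e^(rT) = (35.48 − 0.4478)·e^0.054075 = 35.0322 × 1.055564 = 36.9787
Market CHF 36.41 < fair 36.9787: forward underpriced → reverse cash-and-carry (short the stock, invest proceeds at r, pay the dividends, go long the forward).
Profit at T = |F_mkt − F*| = |36.41 − 36.9787| = CHF 0.57 per share

CHF 0.57 per share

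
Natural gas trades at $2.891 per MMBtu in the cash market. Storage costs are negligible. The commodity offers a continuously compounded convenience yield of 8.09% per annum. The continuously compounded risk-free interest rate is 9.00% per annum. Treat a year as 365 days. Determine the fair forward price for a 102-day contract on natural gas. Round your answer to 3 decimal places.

$2.898 per MMBtu

Net carry = r + u − y = 0.0900 + 0.0000 − 0.0809 = 0.0091
F = S·e^((r+u−y)T) = 2.891 · e^(0.0091 × 102/365) = 2.891 · e^0.002543
= 2.891 × 1.002546 = $2.898 per MMBtu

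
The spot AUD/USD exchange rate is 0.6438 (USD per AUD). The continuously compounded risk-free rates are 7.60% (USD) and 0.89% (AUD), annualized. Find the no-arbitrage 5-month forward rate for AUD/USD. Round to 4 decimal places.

0.6621

F = S·e^((r_USD − r_AUD)T) = 0.6438 · e^((0.0760 − 0.0089) × 5/12)
= 0.6438 · e^0.027958 = 0.6438 × 1.028352
F = 0.6621 USD per AUD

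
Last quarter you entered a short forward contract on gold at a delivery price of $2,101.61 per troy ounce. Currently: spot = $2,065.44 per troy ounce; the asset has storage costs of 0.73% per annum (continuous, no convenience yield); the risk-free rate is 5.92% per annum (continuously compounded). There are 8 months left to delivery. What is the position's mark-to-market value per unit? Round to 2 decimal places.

Current fair forward for the remaining 8 months: F = S·e^((r + u)·T), (r + u) = 0.0592 + 0.0073 = 0.0665
F = 2065.44 · e^(0.0665 × 8/12) = 2065.44 × 1.04533074 = 2159.0679
Value of long forward = (F − K)·e^(−rT) = (2159.0679 − 2101.61) · e^(−0.0592·8/12)
= 57.4579 × 0.96130200 = 55.23
Short position value = −(long value) = -$55.23

-$55.23 per troy ounce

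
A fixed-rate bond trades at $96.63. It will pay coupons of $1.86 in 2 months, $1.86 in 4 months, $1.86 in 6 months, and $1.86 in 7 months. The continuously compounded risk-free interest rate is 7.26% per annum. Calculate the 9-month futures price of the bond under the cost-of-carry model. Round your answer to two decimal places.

$94.40

PV(coupons) I = 1.86·e^(−0.0726·2/12) + 1.86·e^(−0.0726·4/12) + 1.86·e^(−0.0726·6/12) + 1.86·e^(−0.0726·7/12)
I = 1.8376 + 1.8155 + 1.7937 + 1.7829 = 7.2297
F = (S − I)·e^(rT) = (96.63 − 7.2297) · e^(0.0726·9/12)
= 89.4003 · e^0.054450 = 89.4003 × 1.055960 = $94.40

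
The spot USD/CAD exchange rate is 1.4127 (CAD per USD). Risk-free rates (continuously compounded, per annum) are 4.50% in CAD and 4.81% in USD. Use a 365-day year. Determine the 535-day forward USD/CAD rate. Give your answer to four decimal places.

1.4063

F = S·e^((r_CAD − r_USD)T) = 1.4127 · e^((0.0450 − 0.0481) × 535/365)
= 1.4127 · e^-0.004544 = 1.4127 × 0.995466
F = 1.4063 CAD per USD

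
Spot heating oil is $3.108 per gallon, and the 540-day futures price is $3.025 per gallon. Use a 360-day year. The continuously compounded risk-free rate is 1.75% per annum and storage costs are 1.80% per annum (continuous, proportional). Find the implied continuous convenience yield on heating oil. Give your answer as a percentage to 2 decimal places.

F = S·e^((r+u−y)T) ⇒ (r+u−y) = ln(F/S)/T
ln(3.025/3.108) = -0.027068; /T ⇒ -0.018045
y = r + u − ln(F/S)/T = 0.0175 + 0.0180 + 0.018045 = 0.053545
y = 5.35%

5.35%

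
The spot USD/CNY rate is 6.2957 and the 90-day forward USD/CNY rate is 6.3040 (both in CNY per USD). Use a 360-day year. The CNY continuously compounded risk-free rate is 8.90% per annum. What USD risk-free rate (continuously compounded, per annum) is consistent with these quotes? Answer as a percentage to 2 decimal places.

F = S·e^((r_CNY − r_USD)T) ⇒ r_USD = r_CNY − ln(F/S)/T
ln(6.3040/6.2957) = 0.001317; /(90/360) = 0.005268
r_USD = 0.0890 − 0.005268 = 0.083732
r_USD = 8.37%

8.37%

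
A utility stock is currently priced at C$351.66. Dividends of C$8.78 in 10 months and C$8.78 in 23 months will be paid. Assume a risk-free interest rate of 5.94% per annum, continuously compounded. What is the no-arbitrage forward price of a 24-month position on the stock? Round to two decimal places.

C$377.79

PV(dividends) I = 8.78·e^(−0.0594·10/12) + 8.78·e^(−0.0594·23/12)
I = 8.3560 + 7.8352 = 16.1912
F = (S − I)·e^(rT) = (351.66 − 16.1912) · e^(0.0594·24/12)
= 335.4688 · e^0.118800 = 335.4688 × 1.126145 = C$377.79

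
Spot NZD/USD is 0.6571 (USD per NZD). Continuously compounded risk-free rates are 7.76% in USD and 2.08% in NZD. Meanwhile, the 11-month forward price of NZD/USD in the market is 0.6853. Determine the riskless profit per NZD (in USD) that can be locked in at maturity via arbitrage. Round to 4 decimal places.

0.0069 per NZD (in USD)

Fair forward: F* = S·e^(carry·T), with carry = (r_USD − r_NZD) = 0.0776 − 0.0208 = 0.0568
F* = 0.6571 · e^(0.0568 × 11/12) = 0.6571 · e^0.052067 = 0.6571 × 1.053446 = 0.6922
Market 0.6853 < fair 0.6922: forward underpriced → reverse cash-and-carry (short spot, go long the forward).
At maturity, profit = |F_mkt − F*| = |0.6853 − 0.6922| = 0.0069 per NZD (in USD)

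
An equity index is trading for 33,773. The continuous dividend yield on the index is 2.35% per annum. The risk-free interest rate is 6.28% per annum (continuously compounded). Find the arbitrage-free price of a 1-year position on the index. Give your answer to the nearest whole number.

F = S·e^((r − q)T) = 33773 · e^((0.0628 − 0.0235) × 12/12)
= 33773 · e^0.039300 = 33773 × 1.040082
F = 35,127

35,127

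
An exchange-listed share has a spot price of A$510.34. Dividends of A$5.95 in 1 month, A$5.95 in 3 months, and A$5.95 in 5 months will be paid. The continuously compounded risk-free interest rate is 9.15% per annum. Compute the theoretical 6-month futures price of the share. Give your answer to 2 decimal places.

A$515.97

PV(dividends) I = 5.95·e^(−0.0915·1/12) + 5.95·e^(−0.0915·3/12) + 5.95·e^(−0.0915·5/12)
I = 5.9048 + 5.8154 + 5.7274 = 17.4476
F = (S − I)·e^(rT) = (510.34 − 17.4476) · e^(0.0915·6/12)
= 492.8924 · e^0.045750 = 492.8924 × 1.046813 = A$515.97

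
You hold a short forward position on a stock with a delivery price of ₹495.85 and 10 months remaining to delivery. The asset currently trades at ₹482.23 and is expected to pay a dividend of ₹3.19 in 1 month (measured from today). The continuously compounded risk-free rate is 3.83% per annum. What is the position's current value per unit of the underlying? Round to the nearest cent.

₹1.22

PV(remaining dividends) I = 3.19·e^(−0.0383·1/12) = 3.1798
Current forward F = (S − I)·e^(rT) = (482.23 − 3.1798)·e^(0.0383·10/12) = 479.0502 × 1.032431 = 494.5863
Value (long) = (F − K)·e^(−rT) = (494.5863 − 495.85) × 0.968587 = -1.2240
Short position value = −(long value) = ₹1.22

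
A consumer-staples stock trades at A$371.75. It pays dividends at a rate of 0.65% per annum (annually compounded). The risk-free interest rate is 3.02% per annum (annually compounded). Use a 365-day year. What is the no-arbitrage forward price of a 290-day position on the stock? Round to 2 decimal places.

A$378.69

F = S · (1+r)^T / (1+q)^T
= 371.75 × 1.023921 / 1.005161 = 371.75 × 1.018664
F = A$378.69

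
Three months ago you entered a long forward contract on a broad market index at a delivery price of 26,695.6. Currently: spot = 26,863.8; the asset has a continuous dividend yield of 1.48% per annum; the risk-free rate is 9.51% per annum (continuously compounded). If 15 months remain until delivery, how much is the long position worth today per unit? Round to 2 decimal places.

Current fair forward for the remaining 15 months: F = S·e^((r − q)·T), (r − q) = 0.0951 − 0.0148 = 0.0803
F = 26863.8 · e^(0.0803 × 15/12) = 26863.8 × 1.10558543 = 29700.2259
Value of long forward = (F − K)·e^(−rT) = (29700.2259 − 26695.6) · e^(−0.0951·15/12)
= 3004.6259 × 0.88791878 = 2667.86

2667.86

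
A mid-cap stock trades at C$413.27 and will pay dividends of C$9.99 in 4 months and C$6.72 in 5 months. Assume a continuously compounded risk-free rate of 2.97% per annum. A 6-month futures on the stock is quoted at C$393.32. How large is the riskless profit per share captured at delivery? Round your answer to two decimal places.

C$9.36 per share

PV(dividends) I = 9.99·e^(−0.0297·4/12) + 6.72·e^(−0.0297·5/12) = 16.5289
Fair futures F* = (S − I)·e^(rT) = (413.27 − 16.5289)·e^0.014850 = 396.7411 × 1.014961 = 402.6767
Market C$393.32 < fair 402.6767: forward underpriced → reverse cash-and-carry (short the stock, invest proceeds at r, pay the dividends, go long the forward).
Profit at T = |F_mkt − F*| = |393.32 − 402.6767| = C$9.36 per share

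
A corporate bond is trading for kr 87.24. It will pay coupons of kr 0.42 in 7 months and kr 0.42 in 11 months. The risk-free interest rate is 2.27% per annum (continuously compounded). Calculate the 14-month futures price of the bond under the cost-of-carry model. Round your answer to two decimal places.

kr 88.73

PV(coupons) I = 0.42·e^(−0.0227·7/12) + 0.42·e^(−0.0227·11/12)
I = 0.4145 + 0.4114 = 0.8259
F = (S − I)·e^(rT) = (87.24 − 0.8259) · e^(0.0227·14/12)
= 86.4141 · e^0.026483 = 86.4141 × 1.026837 = kr 88.73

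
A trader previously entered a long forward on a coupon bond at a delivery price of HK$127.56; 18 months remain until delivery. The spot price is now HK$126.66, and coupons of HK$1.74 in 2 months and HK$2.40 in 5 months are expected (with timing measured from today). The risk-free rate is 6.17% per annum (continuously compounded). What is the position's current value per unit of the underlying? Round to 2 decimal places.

PV(remaining coupons) I = 1.74·e^(−0.0617·2/12) + 2.40·e^(−0.0617·5/12) = 4.0613
Current forward F = (S − I)·e^(rT) = (126.66 − 4.0613)·e^(0.0617·18/12) = 122.5987 × 1.096968 = 134.4869
Value (long) = (F − K)·e^(−rT) = (134.4869 − 127.56) × 0.911604 = 6.3146
Value = HK$6.31

HK$6.31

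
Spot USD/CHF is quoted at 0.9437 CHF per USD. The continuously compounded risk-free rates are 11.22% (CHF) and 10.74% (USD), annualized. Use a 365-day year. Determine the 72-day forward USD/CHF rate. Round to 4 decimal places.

F = S·e^((r_CHF − r_USD)T) = 0.9437 · e^((0.1122 − 0.1074) × 72/365)
= 0.9437 · e^0.000947 = 0.9437 × 1.000947
F = 0.9446 CHF per USD

0.9446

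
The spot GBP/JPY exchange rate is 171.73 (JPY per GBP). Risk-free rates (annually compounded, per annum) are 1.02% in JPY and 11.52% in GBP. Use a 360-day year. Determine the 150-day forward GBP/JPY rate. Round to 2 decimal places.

164.80

By covered interest parity, F = S · (1+r_JPY)^T / (1+r_GBP)^T
= 171.73 × 1.004237 / 1.046479 = 171.73 × 0.959634
F = 164.80 JPY per GBP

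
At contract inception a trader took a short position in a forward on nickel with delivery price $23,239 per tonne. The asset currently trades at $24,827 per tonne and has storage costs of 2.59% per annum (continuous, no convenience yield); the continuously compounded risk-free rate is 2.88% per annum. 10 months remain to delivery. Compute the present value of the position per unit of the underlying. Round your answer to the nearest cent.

-$2680.77 per tonne

Current fair forward for the remaining 10 months: F = S·e^((r + u)·T), (r + u) = 0.0288 + 0.0259 = 0.0547
F = 24827 · e^(0.0547 × 10/12) = 24827 × 1.04663822 = 25984.8871
Value of long forward = (F − K)·e^(−rT) = (25984.8871 − 23239) · e^(−0.0288·10/12)
= 2745.8871 × 0.97628571 = 2680.77
Short position value = −(long value) = -$2680.77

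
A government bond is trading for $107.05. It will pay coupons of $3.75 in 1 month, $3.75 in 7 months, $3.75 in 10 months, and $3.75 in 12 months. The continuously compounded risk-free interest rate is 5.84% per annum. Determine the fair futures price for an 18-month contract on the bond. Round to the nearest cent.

PV(coupons) I = 3.75·e^(−0.0584·1/12) + 3.75·e^(−0.0584·7/12) + 3.75·e^(−0.0584·10/12) + 3.75·e^(−0.0584·12/12)
I = 3.7318 + 3.6244 + 3.5719 + 3.5373 = 14.4654
F = (S − I)·e^(rT) = (107.05 − 14.4654) · e^(0.0584·18/12)
= 92.5846 · e^0.087600 = 92.5846 × 1.091551 = $101.06

$101.06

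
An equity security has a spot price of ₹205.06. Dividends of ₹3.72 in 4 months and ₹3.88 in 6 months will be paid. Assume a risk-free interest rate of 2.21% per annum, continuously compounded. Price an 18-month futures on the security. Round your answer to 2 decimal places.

PV(dividends) I = 3.72·e^(−0.0221·4/12) + 3.88·e^(−0.0221·6/12)
I = 3.6927 + 3.8374 = 7.5301
F = (S − I)·e^(rT) = (205.06 − 7.5301) · e^(0.0221·18/12)
= 197.5299 · e^0.033150 = 197.5299 × 1.033706 = ₹204.19

₹204.19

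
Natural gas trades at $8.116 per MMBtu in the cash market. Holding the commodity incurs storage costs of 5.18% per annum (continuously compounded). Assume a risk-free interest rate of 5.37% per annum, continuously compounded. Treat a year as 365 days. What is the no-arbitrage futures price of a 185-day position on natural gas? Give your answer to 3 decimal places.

Net carry = r + u − y = 0.0537 + 0.0518 − 0.0000 = 0.1055
F = S·e^((r+u−y)T) = 8.116 · e^(0.1055 × 185/365) = 8.116 · e^0.053473
= 8.116 × 1.054929 = $8.562 per MMBtu

$8.562 per MMBtu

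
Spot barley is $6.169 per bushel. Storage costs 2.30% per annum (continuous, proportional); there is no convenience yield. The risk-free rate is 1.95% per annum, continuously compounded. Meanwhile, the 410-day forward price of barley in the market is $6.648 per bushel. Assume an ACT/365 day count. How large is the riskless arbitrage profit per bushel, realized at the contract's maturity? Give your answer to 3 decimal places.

$0.177 per bushel

Fair forward: F* = S·e^(carry·T), with carry = (r + u) = 0.0195 + 0.0230 = 0.0425
F* = 6.169 · e^(0.0425 × 410/365) = 6.169 · e^0.047740 = 6.169 × 1.048898 = $6.4707
Market $6.648 > fair $6.4707: forward overpriced → cash-and-carry (buy spot, short the forward).
At maturity, profit = |F_mkt − F*| = |6.648 − 6.4707| = $0.177 per bushel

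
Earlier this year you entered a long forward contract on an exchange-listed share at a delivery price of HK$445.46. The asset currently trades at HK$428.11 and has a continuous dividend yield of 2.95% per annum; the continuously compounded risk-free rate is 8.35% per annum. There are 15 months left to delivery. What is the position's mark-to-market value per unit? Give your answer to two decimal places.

Current fair forward for the remaining 15 months: F = S·e^((r − q)·T), (r − q) = 0.0835 − 0.0295 = 0.0540
F = 428.11 · e^(0.0540 × 15/12) = 428.11 × 1.069830 = 458.0049
Value of long forward = (F − K)·e^(−rT) = (458.0049 − 445.46) · e^(−0.0835·15/12)
= 12.5449 × 0.900887 = 11.30

HK$11.30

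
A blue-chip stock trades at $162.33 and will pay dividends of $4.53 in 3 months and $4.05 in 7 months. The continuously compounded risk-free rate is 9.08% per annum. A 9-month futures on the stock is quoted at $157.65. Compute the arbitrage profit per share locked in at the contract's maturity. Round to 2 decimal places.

$7.27 per share

PV(dividends) I = 4.53·e^(−0.0908·3/12) + 4.05·e^(−0.0908·7/12) = 8.2694
Fair futures F* = (S − I)·e^(rT) = (162.33 − 8.2694)·e^0.068100 = 154.0606 × 1.070472 = 164.9176
Market $157.65 < fair 164.9176: forward underpriced → reverse cash-and-carry (short the stock, invest proceeds at r, pay the dividends, go long the forward).
Profit at T = |F_mkt − F*| = |157.65 − 164.9176| = $7.27 per share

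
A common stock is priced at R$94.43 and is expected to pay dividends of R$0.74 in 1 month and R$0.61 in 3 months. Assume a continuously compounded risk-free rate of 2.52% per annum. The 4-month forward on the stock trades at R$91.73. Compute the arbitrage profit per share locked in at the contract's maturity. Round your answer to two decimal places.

R$2.14 per share

PV(dividends) I = 0.74·e^(−0.0252·1/12) + 0.61·e^(−0.0252·3/12) = 1.3446
Fair forward F* = (S − I)·e^(rT) = (94.43 − 1.3446)·e^0.008400 = 93.0854 × 1.008435 = 93.8706
Market R$91.73 < fair 93.8706: forward underpriced → reverse cash-and-carry (short the stock, invest proceeds at r, pay the dividends, go long the forward).
Profit at T = |F_mkt − F*| = |91.73 − 93.8706| = R$2.14 per share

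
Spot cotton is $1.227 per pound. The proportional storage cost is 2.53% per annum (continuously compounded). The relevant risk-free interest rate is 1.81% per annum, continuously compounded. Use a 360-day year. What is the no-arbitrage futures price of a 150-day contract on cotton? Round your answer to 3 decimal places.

Net carry = r + u − y = 0.0181 + 0.0253 − 0.0000 = 0.0434
F = S·e^((r+u−y)T) = 1.227 · e^(0.0434 × 150/360) = 1.227 · e^0.018083
= 1.227 × 1.018247 = $1.249 per pound

$1.249 per pound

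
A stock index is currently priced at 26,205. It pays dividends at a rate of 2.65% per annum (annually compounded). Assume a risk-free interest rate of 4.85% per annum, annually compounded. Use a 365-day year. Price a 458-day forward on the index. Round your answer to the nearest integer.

F = S · (1+r)^T / (1+q)^T
= 26205 × 1.061229 / 1.033364 = 26205 × 1.026965
F = 26,912

26,912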